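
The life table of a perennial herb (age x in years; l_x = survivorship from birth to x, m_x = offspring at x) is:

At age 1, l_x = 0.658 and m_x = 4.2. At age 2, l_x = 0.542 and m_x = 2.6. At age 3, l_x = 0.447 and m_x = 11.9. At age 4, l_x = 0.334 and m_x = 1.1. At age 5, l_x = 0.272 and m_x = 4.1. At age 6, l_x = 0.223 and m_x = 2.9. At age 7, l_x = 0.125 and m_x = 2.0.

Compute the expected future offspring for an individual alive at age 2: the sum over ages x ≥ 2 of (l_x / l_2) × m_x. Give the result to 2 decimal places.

l_2 = 0.542. Conditional survival from age 2 to x is l_x / l_2.
  x=2: (0.542/0.542) × 2.6 = 2.6000
  x=3: (0.447/0.542) × 11.9 = 9.8142
  x=4: (0.334/0.542) × 1.1 = 0.6779
  x=5: (0.272/0.542) × 4.1 = 2.0576
  x=6: (0.223/0.542) × 2.9 = 1.1932
  x=7: (0.125/0.542) × 2.0 = 0.4613
Sum = 2.6000 + 9.8142 + 0.6779 + 2.0576 + 1.1932 + 0.4613 = 16.8041

16.80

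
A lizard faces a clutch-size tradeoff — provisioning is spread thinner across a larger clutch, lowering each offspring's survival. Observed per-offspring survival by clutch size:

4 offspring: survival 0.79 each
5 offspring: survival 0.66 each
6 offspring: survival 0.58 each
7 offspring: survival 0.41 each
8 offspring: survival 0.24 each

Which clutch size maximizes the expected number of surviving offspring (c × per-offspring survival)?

Expected surviving offspring = c × s(c):
  c=4: 4 × 0.79 = 3.160
  c=5: 5 × 0.66 = 3.300
  c=6: 6 × 0.58 = 3.480
  c=7: 7 × 0.41 = 2.870
  c=8: 8 × 0.24 = 1.920
Maximum at c = 6 (3.480 surviving offspring).

6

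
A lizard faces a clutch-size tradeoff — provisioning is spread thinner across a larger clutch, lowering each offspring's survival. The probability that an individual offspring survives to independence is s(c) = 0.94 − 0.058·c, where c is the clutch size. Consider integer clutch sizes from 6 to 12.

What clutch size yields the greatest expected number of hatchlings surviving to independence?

8

Expected hatchlings surviving to independence = c × s(c):
  c=6: 6 × 0.592 = 3.552
  c=7: 7 × 0.534 = 3.738
  c=8: 8 × 0.476 = 3.808
  c=9: 9 × 0.418 = 3.762
  c=10: 10 × 0.360 = 3.600
  c=11: 11 × 0.302 = 3.322
  c=12: 12 × 0.244 = 2.928
Maximum at c = 8 (3.808 hatchlings surviving to independence).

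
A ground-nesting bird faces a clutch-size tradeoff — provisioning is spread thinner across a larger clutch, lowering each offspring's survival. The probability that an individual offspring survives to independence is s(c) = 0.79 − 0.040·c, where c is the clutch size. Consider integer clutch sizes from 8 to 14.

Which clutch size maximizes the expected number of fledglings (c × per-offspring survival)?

10

Expected fledglings = c × s(c):
  c=8: 8 × 0.470 = 3.760
  c=9: 9 × 0.430 = 3.870
  c=10: 10 × 0.390 = 3.900
  c=11: 11 × 0.350 = 3.850
  c=12: 12 × 0.310 = 3.720
  c=13: 13 × 0.270 = 3.510
  c=14: 14 × 0.230 = 3.220
Maximum at c = 10 (3.900 fledglings).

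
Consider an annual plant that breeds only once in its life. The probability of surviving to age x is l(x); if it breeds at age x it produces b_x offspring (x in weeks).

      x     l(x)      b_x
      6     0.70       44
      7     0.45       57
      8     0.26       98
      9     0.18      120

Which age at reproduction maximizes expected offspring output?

6

Expected offspring if breeding at age x = l(x) × b_x:
  age 6: 0.70 × 44 = 30.800
  age 7: 0.45 × 57 = 25.650
  age 8: 0.26 × 98 = 25.480
  age 9: 0.18 × 120 = 21.600
Maximum at age 6 (30.800).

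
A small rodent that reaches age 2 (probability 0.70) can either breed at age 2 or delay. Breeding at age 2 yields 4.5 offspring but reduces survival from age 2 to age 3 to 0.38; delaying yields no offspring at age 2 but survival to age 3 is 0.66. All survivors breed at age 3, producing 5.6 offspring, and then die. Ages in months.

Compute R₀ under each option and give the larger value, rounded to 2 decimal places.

4.64

breed at age 2: R₀ = 0.70 × (4.5 + 0.38 × 5.6) = 0.70 × 6.6280 = 4.6396
delay to age 3: R₀ = 0.70 × (0.66 × 5.6) = 0.70 × 3.6960 = 2.5872
Higher: breed at age 2 (4.6396).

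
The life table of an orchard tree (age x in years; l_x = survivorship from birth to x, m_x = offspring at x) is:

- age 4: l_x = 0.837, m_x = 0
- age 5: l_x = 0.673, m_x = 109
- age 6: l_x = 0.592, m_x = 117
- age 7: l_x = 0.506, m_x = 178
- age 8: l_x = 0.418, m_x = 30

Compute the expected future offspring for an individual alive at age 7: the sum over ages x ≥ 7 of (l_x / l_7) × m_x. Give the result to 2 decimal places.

202.78

l_7 = 0.506. Conditional survival from age 7 to x is l_x / l_7.
  x=7: (0.506/0.506) × 178 = 178.0000
  x=8: (0.418/0.506) × 30 = 24.7826
Sum = 178.0000 + 24.7826 = 202.7826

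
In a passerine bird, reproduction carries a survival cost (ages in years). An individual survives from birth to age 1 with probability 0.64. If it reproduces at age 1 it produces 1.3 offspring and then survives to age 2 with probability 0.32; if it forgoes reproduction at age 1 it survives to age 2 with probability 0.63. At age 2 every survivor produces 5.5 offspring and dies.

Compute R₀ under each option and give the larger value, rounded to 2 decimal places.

breed at age 1: R₀ = 0.64 × (1.3 + 0.32 × 5.5) = 0.64 × 3.0600 = 1.9584
delay to age 2: R₀ = 0.64 × (0.63 × 5.5) = 0.64 × 3.4650 = 2.2176
Higher: delay to age 2 (2.2176).

2.22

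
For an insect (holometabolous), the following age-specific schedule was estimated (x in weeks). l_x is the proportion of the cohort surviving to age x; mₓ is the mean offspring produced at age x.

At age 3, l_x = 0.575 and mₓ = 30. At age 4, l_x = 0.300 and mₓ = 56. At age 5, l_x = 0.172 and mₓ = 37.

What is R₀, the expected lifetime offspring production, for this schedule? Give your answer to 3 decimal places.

40.414

R₀ = Σ l_x mₓ:
  age 3: 0.575 × 30 = 17.2500
  age 4: 0.300 × 56 = 16.8000
  age 5: 0.172 × 37 = 6.3640
R₀ = 17.2500 + 16.8000 + 6.3640 = 40.4140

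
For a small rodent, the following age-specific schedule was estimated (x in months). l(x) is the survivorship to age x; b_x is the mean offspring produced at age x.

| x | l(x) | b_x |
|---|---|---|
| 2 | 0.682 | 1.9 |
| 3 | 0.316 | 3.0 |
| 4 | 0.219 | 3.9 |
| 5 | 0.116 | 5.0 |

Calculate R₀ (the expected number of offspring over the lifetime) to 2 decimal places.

3.68

R₀ = Σ l(x) b_x:
  age 2: 0.682 × 1.9 = 1.2958
  age 3: 0.316 × 3.0 = 0.9480
  age 4: 0.219 × 3.9 = 0.8541
  age 5: 0.116 × 5.0 = 0.5800
R₀ = 1.2958 + 0.9480 + 0.8541 + 0.5800 = 3.6779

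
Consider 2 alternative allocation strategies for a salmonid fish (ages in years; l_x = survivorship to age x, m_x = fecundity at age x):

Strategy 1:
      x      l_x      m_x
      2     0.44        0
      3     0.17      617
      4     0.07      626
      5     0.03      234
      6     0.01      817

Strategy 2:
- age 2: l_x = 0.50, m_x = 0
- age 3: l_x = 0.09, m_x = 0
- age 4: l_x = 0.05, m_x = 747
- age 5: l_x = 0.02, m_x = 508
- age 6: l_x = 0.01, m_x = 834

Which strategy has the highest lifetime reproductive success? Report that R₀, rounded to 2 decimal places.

Strategy 1: R₀ = 0.44×0 + 0.17×617 + 0.07×626 + 0.03×234 + 0.01×817 = 163.9000
Strategy 2: R₀ = 0.50×0 + 0.09×0 + 0.05×747 + 0.02×508 + 0.01×834 = 55.8500
Highest R₀: strategy 1 with 163.9000.

163.90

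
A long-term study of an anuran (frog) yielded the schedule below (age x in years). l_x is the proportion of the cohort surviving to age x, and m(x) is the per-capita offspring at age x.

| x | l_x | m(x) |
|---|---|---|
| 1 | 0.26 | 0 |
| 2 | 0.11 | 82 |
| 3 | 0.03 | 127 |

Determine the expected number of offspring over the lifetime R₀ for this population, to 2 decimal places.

R₀ = Σ l_x m(x):
  age 1: 0.26 × 0 = 0.0000
  age 2: 0.11 × 82 = 9.0200
  age 3: 0.03 × 127 = 3.8100
R₀ = 0.0000 + 9.0200 + 3.8100 = 12.8300

12.83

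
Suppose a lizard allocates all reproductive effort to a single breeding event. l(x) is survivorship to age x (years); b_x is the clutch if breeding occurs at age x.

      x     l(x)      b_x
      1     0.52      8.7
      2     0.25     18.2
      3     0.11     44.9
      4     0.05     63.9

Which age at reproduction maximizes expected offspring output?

3

Expected offspring if breeding at age x = l(x) × b_x:
  age 1: 0.52 × 8.7 = 4.524
  age 2: 0.25 × 18.2 = 4.550
  age 3: 0.11 × 44.9 = 4.939
  age 4: 0.05 × 63.9 = 3.195
Maximum at age 3 (4.939).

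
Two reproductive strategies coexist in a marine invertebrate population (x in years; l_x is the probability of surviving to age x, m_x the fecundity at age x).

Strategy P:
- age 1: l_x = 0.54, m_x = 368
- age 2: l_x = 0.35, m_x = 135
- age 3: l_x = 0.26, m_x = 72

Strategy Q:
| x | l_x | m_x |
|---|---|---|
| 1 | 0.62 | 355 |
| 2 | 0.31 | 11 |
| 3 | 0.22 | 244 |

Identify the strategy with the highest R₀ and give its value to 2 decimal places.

277.19

Strategy P: R₀ = 0.54×368 + 0.35×135 + 0.26×72 = 264.6900
Strategy Q: R₀ = 0.62×355 + 0.31×11 + 0.22×244 = 277.1900
Highest R₀: strategy Q with 277.1900.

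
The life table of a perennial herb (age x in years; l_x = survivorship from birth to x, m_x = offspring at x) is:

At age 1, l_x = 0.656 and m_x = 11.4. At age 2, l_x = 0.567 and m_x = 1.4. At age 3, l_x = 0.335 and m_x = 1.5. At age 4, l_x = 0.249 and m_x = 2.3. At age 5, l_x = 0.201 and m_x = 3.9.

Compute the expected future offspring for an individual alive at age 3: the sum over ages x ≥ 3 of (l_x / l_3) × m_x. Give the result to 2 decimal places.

l_3 = 0.335. Conditional survival from age 3 to x is l_x / l_3.
  x=3: (0.335/0.335) × 1.5 = 1.5000
  x=4: (0.249/0.335) × 2.3 = 1.7096
  x=5: (0.201/0.335) × 3.9 = 2.3400
Sum = 1.5000 + 1.7096 + 2.3400 = 5.5496

5.55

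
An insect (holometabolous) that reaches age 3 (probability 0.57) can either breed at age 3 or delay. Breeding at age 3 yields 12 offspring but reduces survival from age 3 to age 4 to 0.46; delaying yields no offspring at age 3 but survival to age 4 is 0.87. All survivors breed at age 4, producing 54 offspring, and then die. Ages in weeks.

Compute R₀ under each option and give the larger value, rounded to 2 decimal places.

26.78

breed at age 3: R₀ = 0.57 × (12 + 0.46 × 54) = 0.57 × 36.8400 = 20.9988
delay to age 4: R₀ = 0.57 × (0.87 × 54) = 0.57 × 46.9800 = 26.7786
Higher: delay to age 4 (26.7786).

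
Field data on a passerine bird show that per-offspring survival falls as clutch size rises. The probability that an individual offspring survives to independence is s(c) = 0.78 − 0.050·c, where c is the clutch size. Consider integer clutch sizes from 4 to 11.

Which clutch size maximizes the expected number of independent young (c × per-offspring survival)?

8

Expected independent young = c × s(c):
  c=4: 4 × 0.580 = 2.320
  c=5: 5 × 0.530 = 2.650
  c=6: 6 × 0.480 = 2.880
  c=7: 7 × 0.430 = 3.010
  c=8: 8 × 0.380 = 3.040
  c=9: 9 × 0.330 = 2.970
  c=10: 10 × 0.280 = 2.800
  c=11: 11 × 0.230 = 2.530
Maximum at c = 8 (3.040 independent young).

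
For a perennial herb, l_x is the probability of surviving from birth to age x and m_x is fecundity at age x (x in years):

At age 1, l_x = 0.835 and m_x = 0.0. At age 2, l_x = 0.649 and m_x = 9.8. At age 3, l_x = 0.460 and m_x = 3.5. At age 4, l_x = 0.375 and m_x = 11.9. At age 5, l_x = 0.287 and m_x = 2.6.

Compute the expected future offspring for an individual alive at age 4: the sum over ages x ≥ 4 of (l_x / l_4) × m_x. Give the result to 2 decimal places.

13.89

l_4 = 0.375. Conditional survival from age 4 to x is l_x / l_4.
  x=4: (0.375/0.375) × 11.9 = 11.9000
  x=5: (0.287/0.375) × 2.6 = 1.9899
Sum = 11.9000 + 1.9899 = 13.8899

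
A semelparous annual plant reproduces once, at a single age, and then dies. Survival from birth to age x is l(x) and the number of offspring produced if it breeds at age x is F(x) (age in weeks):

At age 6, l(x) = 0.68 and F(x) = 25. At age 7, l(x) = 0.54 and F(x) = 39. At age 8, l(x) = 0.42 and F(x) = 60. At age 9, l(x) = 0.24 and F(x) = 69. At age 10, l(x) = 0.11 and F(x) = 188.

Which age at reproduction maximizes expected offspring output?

Expected offspring if breeding at age x = l(x) × F(x):
  age 6: 0.68 × 25 = 17.000
  age 7: 0.54 × 39 = 21.060
  age 8: 0.42 × 60 = 25.200
  age 9: 0.24 × 69 = 16.560
  age 10: 0.11 × 188 = 20.680
Maximum at age 8 (25.200).

8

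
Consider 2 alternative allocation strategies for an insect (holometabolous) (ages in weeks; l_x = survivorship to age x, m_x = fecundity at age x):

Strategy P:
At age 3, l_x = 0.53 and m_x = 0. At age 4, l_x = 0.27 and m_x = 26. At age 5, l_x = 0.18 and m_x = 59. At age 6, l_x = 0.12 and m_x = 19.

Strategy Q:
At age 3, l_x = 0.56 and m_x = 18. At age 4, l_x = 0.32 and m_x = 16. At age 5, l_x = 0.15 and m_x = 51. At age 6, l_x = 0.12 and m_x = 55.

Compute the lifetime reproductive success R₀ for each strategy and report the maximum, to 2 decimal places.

29.45

Strategy P: R₀ = 0.53×0 + 0.27×26 + 0.18×59 + 0.12×19 = 19.9200
Strategy Q: R₀ = 0.56×18 + 0.32×16 + 0.15×51 + 0.12×55 = 29.4500
Highest R₀: strategy Q with 29.4500.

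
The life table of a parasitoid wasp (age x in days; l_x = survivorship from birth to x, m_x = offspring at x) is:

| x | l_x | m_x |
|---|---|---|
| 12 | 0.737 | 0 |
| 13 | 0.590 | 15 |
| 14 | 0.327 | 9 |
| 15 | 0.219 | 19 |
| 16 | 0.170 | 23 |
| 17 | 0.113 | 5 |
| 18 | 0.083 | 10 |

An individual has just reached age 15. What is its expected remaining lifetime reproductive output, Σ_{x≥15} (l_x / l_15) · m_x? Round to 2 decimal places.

43.22

l_15 = 0.219. Conditional survival from age 15 to x is l_x / l_15.
  x=15: (0.219/0.219) × 19 = 19.0000
  x=16: (0.170/0.219) × 23 = 17.8539
  x=17: (0.113/0.219) × 5 = 2.5799
  x=18: (0.083/0.219) × 10 = 3.7900
Sum = 19.0000 + 17.8539 + 2.5799 + 3.7900 = 43.2237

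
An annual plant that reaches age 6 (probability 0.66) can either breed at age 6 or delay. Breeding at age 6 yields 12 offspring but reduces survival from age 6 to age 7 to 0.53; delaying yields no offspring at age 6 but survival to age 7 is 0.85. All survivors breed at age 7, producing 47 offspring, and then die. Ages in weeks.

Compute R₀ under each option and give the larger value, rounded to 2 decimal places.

breed at age 6: R₀ = 0.66 × (12 + 0.53 × 47) = 0.66 × 36.9100 = 24.3606
delay to age 7: R₀ = 0.66 × (0.85 × 47) = 0.66 × 39.9500 = 26.3670
Higher: delay to age 7 (26.3670).

26.37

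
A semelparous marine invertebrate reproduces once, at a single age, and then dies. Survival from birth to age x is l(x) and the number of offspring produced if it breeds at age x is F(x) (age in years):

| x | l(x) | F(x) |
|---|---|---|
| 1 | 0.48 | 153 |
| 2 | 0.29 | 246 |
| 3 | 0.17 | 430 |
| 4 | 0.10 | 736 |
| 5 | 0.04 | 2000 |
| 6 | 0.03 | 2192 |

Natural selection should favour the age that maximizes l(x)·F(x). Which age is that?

Expected offspring if breeding at age x = l(x) × F(x):
  age 1: 0.48 × 153 = 73.440
  age 2: 0.29 × 246 = 71.340
  age 3: 0.17 × 430 = 73.100
  age 4: 0.10 × 736 = 73.600
  age 5: 0.04 × 2000 = 80.000
  age 6: 0.03 × 2192 = 65.760
Maximum at age 5 (80.000).

5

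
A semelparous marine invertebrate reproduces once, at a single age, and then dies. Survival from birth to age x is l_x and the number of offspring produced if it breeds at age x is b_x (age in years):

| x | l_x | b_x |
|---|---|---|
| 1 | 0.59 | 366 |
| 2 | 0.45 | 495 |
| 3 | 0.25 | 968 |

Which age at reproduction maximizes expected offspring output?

3

Expected offspring if breeding at age x = l_x × b_x:
  age 1: 0.59 × 366 = 215.940
  age 2: 0.45 × 495 = 222.750
  age 3: 0.25 × 968 = 242.000
Maximum at age 3 (242.000).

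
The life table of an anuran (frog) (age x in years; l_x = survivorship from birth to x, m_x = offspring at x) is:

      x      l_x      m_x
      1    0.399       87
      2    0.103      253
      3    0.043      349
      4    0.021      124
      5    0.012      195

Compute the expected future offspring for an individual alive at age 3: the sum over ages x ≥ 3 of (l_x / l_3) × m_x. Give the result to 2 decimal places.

463.98

l_3 = 0.043. Conditional survival from age 3 to x is l_x / l_3.
  x=3: (0.043/0.043) × 349 = 349.0000
  x=4: (0.021/0.043) × 124 = 60.5581
  x=5: (0.012/0.043) × 195 = 54.4186
Sum = 349.0000 + 60.5581 + 54.4186 = 463.9767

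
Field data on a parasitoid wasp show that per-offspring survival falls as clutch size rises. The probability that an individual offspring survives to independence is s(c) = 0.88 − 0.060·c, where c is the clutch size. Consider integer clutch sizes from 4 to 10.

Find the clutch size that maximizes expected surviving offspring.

Expected surviving offspring = c × s(c):
  c=4: 4 × 0.640 = 2.560
  c=5: 5 × 0.580 = 2.900
  c=6: 6 × 0.520 = 3.120
  c=7: 7 × 0.460 = 3.220
  c=8: 8 × 0.400 = 3.200
  c=9: 9 × 0.340 = 3.060
  c=10: 10 × 0.280 = 2.800
Maximum at c = 7 (3.220 surviving offspring).

7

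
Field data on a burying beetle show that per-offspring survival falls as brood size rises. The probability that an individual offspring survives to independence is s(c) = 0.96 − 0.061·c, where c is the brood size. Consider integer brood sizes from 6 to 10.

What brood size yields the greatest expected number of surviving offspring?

Expected surviving offspring = c × s(c):
  c=6: 6 × 0.594 = 3.564
  c=7: 7 × 0.533 = 3.731
  c=8: 8 × 0.472 = 3.776
  c=9: 9 × 0.411 = 3.699
  c=10: 10 × 0.350 = 3.500
Maximum at c = 8 (3.776 surviving offspring).

8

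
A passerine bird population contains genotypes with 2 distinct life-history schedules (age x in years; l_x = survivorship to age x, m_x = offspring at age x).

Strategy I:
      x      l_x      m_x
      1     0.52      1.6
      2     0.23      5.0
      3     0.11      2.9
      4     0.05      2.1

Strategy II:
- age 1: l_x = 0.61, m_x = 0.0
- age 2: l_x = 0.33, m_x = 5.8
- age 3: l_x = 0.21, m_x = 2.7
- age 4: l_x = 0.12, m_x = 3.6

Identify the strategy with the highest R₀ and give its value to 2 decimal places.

2.91

Strategy I: R₀ = 0.52×1.6 + 0.23×5.0 + 0.11×2.9 + 0.05×2.1 = 2.4060
Strategy II: R₀ = 0.61×0.0 + 0.33×5.8 + 0.21×2.7 + 0.12×3.6 = 2.9130
Highest R₀: strategy II with 2.9130.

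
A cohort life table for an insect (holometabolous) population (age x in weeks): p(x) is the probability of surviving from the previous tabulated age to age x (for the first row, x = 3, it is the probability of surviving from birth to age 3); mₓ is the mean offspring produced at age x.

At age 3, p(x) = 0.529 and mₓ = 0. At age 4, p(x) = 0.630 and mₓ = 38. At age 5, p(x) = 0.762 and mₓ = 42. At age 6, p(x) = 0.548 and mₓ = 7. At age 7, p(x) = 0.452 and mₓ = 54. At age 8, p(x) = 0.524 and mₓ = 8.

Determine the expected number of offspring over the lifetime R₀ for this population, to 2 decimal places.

Survivorship from birth: l_x = p_3·p_4·…·p_x.
  l_3 = 0.52900
  l_4 = 0.33327
  l_5 = 0.25395
  l_6 = 0.13917
  l_7 = 0.06290
  l_8 = 0.03296
R₀ = Σ l_x mₓ:
  age 3: 0.52900 × 0 = 0.0000
  age 4: 0.33327 × 38 = 12.6643
  age 5: 0.25395 × 42 = 10.6659
  age 6: 0.13917 × 7 = 0.9742
  age 7: 0.06290 × 54 = 3.3966
  age 8: 0.03296 × 8 = 0.2637
R₀ = 0.0000 + 12.6643 + 10.6659 + 0.9742 + 3.3966 + 0.2637 = 27.9646

27.96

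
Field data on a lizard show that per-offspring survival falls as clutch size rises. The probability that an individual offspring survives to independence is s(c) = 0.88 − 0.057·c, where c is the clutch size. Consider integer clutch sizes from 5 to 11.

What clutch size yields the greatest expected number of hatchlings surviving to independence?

8

Expected hatchlings surviving to independence = c × s(c):
  c=5: 5 × 0.595 = 2.975
  c=6: 6 × 0.538 = 3.228
  c=7: 7 × 0.481 = 3.367
  c=8: 8 × 0.424 = 3.392
  c=9: 9 × 0.367 = 3.303
  c=10: 10 × 0.310 = 3.100
  c=11: 11 × 0.253 = 2.783
Maximum at c = 8 (3.392 hatchlings surviving to independence).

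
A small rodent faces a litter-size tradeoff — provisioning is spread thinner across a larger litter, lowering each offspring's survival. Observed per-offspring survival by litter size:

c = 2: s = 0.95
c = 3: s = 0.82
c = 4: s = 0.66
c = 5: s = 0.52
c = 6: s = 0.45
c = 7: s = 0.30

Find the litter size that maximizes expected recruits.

6

Expected recruits = c × s(c):
  c=2: 2 × 0.95 = 1.900
  c=3: 3 × 0.82 = 2.460
  c=4: 4 × 0.66 = 2.640
  c=5: 5 × 0.52 = 2.600
  c=6: 6 × 0.45 = 2.700
  c=7: 7 × 0.30 = 2.100
Maximum at c = 6 (2.700 recruits).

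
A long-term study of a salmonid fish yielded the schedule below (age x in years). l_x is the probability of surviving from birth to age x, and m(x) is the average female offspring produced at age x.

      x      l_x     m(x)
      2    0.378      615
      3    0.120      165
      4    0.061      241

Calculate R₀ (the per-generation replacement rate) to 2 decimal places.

R₀ = Σ l_x m(x):
  age 2: 0.378 × 615 = 232.4700
  age 3: 0.120 × 165 = 19.8000
  age 4: 0.061 × 241 = 14.7010
R₀ = 232.4700 + 19.8000 + 14.7010 = 266.9710

266.97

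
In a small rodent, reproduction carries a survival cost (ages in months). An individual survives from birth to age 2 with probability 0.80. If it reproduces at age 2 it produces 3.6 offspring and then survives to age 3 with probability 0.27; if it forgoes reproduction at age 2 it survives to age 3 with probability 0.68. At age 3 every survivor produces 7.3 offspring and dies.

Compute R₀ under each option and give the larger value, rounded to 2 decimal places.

4.46

breed at age 2: R₀ = 0.80 × (3.6 + 0.27 × 7.3) = 0.80 × 5.5710 = 4.4568
delay to age 3: R₀ = 0.80 × (0.68 × 7.3) = 0.80 × 4.9640 = 3.9712
Higher: breed at age 2 (4.4568).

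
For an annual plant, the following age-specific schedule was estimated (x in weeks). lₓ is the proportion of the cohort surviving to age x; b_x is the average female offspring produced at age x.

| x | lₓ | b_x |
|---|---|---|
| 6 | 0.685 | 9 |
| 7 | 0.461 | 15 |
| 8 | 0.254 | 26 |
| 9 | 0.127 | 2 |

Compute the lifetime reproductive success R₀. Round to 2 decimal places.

R₀ = Σ lₓ b_x:
  age 6: 0.685 × 9 = 6.1650
  age 7: 0.461 × 15 = 6.9150
  age 8: 0.254 × 26 = 6.6040
  age 9: 0.127 × 2 = 0.2540
R₀ = 6.1650 + 6.9150 + 6.6040 + 0.2540 = 19.9380

19.94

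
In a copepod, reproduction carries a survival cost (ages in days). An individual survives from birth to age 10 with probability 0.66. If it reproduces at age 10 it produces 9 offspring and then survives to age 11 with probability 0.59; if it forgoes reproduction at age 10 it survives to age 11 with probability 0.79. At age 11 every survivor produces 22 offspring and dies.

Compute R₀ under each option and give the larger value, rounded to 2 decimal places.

14.51

breed at age 10: R₀ = 0.66 × (9 + 0.59 × 22) = 0.66 × 21.9800 = 14.5068
delay to age 11: R₀ = 0.66 × (0.79 × 22) = 0.66 × 17.3800 = 11.4708
Higher: breed at age 10 (14.5068).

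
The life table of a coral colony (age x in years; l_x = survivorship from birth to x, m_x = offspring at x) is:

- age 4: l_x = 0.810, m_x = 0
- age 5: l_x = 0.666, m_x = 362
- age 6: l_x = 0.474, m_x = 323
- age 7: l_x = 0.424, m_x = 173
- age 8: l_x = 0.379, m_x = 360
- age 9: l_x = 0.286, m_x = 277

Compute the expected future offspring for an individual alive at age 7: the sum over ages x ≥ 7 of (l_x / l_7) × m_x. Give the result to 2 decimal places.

681.64

l_7 = 0.424. Conditional survival from age 7 to x is l_x / l_7.
  x=7: (0.424/0.424) × 173 = 173.0000
  x=8: (0.379/0.424) × 360 = 321.7925
  x=9: (0.286/0.424) × 277 = 186.8443
Sum = 173.0000 + 321.7925 + 186.8443 = 681.6368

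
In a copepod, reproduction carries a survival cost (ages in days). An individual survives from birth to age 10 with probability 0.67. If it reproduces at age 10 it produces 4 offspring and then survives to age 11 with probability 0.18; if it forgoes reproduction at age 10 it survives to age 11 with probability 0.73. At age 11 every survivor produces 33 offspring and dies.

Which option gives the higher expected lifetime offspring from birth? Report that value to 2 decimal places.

16.14

breed at age 10: R₀ = 0.67 × (4 + 0.18 × 33) = 0.67 × 9.9400 = 6.6598
delay to age 11: R₀ = 0.67 × (0.73 × 33) = 0.67 × 24.0900 = 16.1403
Higher: delay to age 11 (16.1403).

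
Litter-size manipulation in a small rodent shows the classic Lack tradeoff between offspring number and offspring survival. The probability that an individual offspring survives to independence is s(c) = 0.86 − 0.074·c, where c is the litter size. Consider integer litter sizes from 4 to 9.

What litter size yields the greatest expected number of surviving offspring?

Expected surviving offspring = c × s(c):
  c=4: 4 × 0.564 = 2.256
  c=5: 5 × 0.490 = 2.450
  c=6: 6 × 0.416 = 2.496
  c=7: 7 × 0.342 = 2.394
  c=8: 8 × 0.268 = 2.144
  c=9: 9 × 0.194 = 1.746
Maximum at c = 6 (2.496 surviving offspring).

6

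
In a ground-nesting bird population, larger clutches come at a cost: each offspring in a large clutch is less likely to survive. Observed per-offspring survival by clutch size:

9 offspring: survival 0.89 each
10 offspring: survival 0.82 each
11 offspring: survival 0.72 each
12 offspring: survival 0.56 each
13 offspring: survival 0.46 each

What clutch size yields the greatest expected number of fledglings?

10

Expected fledglings = c × s(c):
  c=9: 9 × 0.89 = 8.010
  c=10: 10 × 0.82 = 8.200
  c=11: 11 × 0.72 = 7.920
  c=12: 12 × 0.56 = 6.720
  c=13: 13 × 0.46 = 5.980
Maximum at c = 10 (8.200 fledglings).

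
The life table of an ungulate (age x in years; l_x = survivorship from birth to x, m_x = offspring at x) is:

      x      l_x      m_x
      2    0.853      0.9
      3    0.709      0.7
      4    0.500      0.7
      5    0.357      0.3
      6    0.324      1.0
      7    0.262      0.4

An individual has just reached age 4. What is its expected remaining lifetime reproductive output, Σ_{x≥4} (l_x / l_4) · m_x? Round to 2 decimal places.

1.77

l_4 = 0.500. Conditional survival from age 4 to x is l_x / l_4.
  x=4: (0.500/0.500) × 0.7 = 0.7000
  x=5: (0.357/0.500) × 0.3 = 0.2142
  x=6: (0.324/0.500) × 1.0 = 0.6480
  x=7: (0.262/0.500) × 0.4 = 0.2096
Sum = 0.7000 + 0.2142 + 0.6480 + 0.2096 = 1.7718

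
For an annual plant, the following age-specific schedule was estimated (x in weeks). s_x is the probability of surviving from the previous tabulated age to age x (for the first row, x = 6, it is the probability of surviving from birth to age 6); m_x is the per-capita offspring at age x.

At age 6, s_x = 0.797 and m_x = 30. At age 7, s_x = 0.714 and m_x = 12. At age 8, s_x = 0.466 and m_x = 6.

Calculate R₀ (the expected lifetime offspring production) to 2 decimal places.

32.33

Survivorship from birth: l_x = s_6·s_7·…·s_x.
  l_6 = 0.79700
  l_7 = 0.56906
  l_8 = 0.26518
R₀ = Σ l_x m_x:
  age 6: 0.79700 × 30 = 23.9100
  age 7: 0.56906 × 12 = 6.8287
  age 8: 0.26518 × 6 = 1.5911
R₀ = 23.9100 + 6.8287 + 1.5911 = 32.3298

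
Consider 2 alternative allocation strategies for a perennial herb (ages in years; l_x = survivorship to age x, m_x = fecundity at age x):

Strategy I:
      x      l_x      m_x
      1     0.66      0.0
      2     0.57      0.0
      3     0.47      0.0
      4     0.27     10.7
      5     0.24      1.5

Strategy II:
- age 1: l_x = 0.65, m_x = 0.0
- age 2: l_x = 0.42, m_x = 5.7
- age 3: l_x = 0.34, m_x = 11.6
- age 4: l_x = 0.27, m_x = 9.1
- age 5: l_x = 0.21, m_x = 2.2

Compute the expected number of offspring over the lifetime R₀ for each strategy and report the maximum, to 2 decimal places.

9.26

Strategy I: R₀ = 0.66×0.0 + 0.57×0.0 + 0.47×0.0 + 0.27×10.7 + 0.24×1.5 = 3.2490
Strategy II: R₀ = 0.65×0.0 + 0.42×5.7 + 0.34×11.6 + 0.27×9.1 + 0.21×2.2 = 9.2570
Highest R₀: strategy II with 9.2570.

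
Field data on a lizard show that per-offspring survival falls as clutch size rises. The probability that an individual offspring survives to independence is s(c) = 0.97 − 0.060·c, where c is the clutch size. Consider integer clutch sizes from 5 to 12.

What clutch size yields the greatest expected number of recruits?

8

Expected recruits = c × s(c):
  c=5: 5 × 0.670 = 3.350
  c=6: 6 × 0.610 = 3.660
  c=7: 7 × 0.550 = 3.850
  c=8: 8 × 0.490 = 3.920
  c=9: 9 × 0.430 = 3.870
  c=10: 10 × 0.370 = 3.700
  c=11: 11 × 0.310 = 3.410
  c=12: 12 × 0.250 = 3.000
Maximum at c = 8 (3.920 recruits).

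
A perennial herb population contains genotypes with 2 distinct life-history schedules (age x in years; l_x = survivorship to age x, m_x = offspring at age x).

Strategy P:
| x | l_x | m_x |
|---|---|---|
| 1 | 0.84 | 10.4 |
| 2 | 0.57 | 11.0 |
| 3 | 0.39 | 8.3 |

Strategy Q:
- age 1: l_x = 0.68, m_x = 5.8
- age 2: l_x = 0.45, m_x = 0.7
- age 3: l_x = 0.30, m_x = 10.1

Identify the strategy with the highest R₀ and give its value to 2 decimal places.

18.24

Strategy P: R₀ = 0.84×10.4 + 0.57×11.0 + 0.39×8.3 = 18.2430
Strategy Q: R₀ = 0.68×5.8 + 0.45×0.7 + 0.30×10.1 = 7.2890
Highest R₀: strategy P with 18.2430.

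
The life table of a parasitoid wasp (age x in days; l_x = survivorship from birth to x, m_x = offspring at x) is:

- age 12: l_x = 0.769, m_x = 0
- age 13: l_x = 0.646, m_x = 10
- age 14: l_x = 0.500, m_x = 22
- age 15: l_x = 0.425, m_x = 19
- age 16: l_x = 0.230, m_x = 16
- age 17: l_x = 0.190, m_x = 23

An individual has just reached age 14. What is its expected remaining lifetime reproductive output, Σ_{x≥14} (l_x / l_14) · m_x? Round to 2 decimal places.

l_14 = 0.500. Conditional survival from age 14 to x is l_x / l_14.
  x=14: (0.500/0.500) × 22 = 22.0000
  x=15: (0.425/0.500) × 19 = 16.1500
  x=16: (0.230/0.500) × 16 = 7.3600
  x=17: (0.190/0.500) × 23 = 8.7400
Sum = 22.0000 + 16.1500 + 7.3600 + 8.7400 = 54.2500

54.25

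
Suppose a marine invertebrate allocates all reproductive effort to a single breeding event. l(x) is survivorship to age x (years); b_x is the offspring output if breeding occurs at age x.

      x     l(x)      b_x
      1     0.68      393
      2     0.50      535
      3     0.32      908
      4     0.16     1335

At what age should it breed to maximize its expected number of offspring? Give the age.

3

Expected offspring if breeding at age x = l(x) × b_x:
  age 1: 0.68 × 393 = 267.240
  age 2: 0.50 × 535 = 267.500
  age 3: 0.32 × 908 = 290.560
  age 4: 0.16 × 1335 = 213.600
Maximum at age 3 (290.560).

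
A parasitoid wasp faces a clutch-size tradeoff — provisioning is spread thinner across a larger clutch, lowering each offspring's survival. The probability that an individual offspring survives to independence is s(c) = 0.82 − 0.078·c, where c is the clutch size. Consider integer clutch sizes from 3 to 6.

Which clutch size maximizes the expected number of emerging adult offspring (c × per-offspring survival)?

Expected emerging adult offspring = c × s(c):
  c=3: 3 × 0.586 = 1.758
  c=4: 4 × 0.508 = 2.032
  c=5: 5 × 0.430 = 2.150
  c=6: 6 × 0.352 = 2.112
Maximum at c = 5 (2.150 emerging adult offspring).

5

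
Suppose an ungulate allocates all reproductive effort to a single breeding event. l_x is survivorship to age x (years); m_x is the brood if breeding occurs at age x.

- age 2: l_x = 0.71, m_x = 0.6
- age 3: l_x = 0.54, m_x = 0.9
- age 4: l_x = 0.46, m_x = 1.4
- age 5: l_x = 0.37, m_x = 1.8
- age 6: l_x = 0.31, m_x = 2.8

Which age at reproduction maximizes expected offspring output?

6

Expected offspring if breeding at age x = l_x × m_x:
  age 2: 0.71 × 0.6 = 0.426
  age 3: 0.54 × 0.9 = 0.486
  age 4: 0.46 × 1.4 = 0.644
  age 5: 0.37 × 1.8 = 0.666
  age 6: 0.31 × 2.8 = 0.868
Maximum at age 6 (0.868).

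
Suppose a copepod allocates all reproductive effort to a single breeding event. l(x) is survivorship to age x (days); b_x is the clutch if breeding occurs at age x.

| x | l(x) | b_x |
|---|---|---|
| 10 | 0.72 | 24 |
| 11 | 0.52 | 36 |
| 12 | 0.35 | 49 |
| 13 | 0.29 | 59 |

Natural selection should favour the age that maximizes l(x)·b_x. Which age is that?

Expected offspring if breeding at age x = l(x) × b_x:
  age 10: 0.72 × 24 = 17.280
  age 11: 0.52 × 36 = 18.720
  age 12: 0.35 × 49 = 17.150
  age 13: 0.29 × 59 = 17.110
Maximum at age 11 (18.720).

11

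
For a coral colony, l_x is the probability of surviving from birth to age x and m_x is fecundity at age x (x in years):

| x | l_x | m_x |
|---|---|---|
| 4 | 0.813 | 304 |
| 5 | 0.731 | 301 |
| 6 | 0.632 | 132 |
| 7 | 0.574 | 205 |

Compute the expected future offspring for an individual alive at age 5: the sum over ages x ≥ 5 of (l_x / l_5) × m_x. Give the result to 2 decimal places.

l_5 = 0.731. Conditional survival from age 5 to x is l_x / l_5.
  x=5: (0.731/0.731) × 301 = 301.0000
  x=6: (0.632/0.731) × 132 = 114.1231
  x=7: (0.574/0.731) × 205 = 160.9713
Sum = 301.0000 + 114.1231 + 160.9713 = 576.0944

576.09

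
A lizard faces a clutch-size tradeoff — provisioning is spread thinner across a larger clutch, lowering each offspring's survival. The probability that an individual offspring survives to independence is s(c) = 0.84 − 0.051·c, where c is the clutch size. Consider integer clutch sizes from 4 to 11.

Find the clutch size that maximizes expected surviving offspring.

Expected surviving offspring = c × s(c):
  c=4: 4 × 0.636 = 2.544
  c=5: 5 × 0.585 = 2.925
  c=6: 6 × 0.534 = 3.204
  c=7: 7 × 0.483 = 3.381
  c=8: 8 × 0.432 = 3.456
  c=9: 9 × 0.381 = 3.429
  c=10: 10 × 0.330 = 3.300
  c=11: 11 × 0.279 = 3.069
Maximum at c = 8 (3.456 surviving offspring).

8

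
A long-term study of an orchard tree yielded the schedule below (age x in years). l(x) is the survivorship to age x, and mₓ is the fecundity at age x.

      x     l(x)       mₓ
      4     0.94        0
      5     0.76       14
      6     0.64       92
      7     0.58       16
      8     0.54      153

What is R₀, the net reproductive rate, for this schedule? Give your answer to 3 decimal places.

R₀ = Σ l(x) mₓ:
  age 4: 0.94 × 0 = 0.0000
  age 5: 0.76 × 14 = 10.6400
  age 6: 0.64 × 92 = 58.8800
  age 7: 0.58 × 16 = 9.2800
  age 8: 0.54 × 153 = 82.6200
R₀ = 0.0000 + 10.6400 + 58.8800 + 9.2800 + 82.6200 = 161.4200

161.420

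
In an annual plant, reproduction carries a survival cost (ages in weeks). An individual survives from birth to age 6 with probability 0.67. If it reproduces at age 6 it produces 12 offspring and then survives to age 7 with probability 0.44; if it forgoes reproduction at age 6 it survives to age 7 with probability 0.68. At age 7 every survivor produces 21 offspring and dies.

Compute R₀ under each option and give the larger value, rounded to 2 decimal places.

breed at age 6: R₀ = 0.67 × (12 + 0.44 × 21) = 0.67 × 21.2400 = 14.2308
delay to age 7: R₀ = 0.67 × (0.68 × 21) = 0.67 × 14.2800 = 9.5676
Higher: breed at age 6 (14.2308).

14.23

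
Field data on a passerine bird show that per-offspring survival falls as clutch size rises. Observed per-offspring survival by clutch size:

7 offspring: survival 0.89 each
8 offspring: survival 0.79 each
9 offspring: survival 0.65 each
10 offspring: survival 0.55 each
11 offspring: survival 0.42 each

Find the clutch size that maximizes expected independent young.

Expected independent young = c × s(c):
  c=7: 7 × 0.89 = 6.230
  c=8: 8 × 0.79 = 6.320
  c=9: 9 × 0.65 = 5.850
  c=10: 10 × 0.55 = 5.500
  c=11: 11 × 0.42 = 4.620
Maximum at c = 8 (6.320 independent young).

8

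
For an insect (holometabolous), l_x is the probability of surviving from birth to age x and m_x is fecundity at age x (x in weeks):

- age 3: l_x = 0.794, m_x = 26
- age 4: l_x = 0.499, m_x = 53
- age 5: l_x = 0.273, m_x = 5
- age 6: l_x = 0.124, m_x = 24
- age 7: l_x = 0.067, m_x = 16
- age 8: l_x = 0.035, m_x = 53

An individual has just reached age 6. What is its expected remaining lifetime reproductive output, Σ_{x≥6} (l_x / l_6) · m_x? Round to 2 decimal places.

47.60

l_6 = 0.124. Conditional survival from age 6 to x is l_x / l_6.
  x=6: (0.124/0.124) × 24 = 24.0000
  x=7: (0.067/0.124) × 16 = 8.6452
  x=8: (0.035/0.124) × 53 = 14.9597
Sum = 24.0000 + 8.6452 + 14.9597 = 47.6048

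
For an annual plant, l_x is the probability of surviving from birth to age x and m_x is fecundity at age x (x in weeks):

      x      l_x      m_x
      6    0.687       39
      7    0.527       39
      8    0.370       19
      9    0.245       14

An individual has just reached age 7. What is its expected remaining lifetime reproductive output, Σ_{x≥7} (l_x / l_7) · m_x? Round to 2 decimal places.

l_7 = 0.527. Conditional survival from age 7 to x is l_x / l_7.
  x=7: (0.527/0.527) × 39 = 39.0000
  x=8: (0.370/0.527) × 19 = 13.3397
  x=9: (0.245/0.527) × 14 = 6.5085
Sum = 39.0000 + 13.3397 + 6.5085 = 58.8482

58.85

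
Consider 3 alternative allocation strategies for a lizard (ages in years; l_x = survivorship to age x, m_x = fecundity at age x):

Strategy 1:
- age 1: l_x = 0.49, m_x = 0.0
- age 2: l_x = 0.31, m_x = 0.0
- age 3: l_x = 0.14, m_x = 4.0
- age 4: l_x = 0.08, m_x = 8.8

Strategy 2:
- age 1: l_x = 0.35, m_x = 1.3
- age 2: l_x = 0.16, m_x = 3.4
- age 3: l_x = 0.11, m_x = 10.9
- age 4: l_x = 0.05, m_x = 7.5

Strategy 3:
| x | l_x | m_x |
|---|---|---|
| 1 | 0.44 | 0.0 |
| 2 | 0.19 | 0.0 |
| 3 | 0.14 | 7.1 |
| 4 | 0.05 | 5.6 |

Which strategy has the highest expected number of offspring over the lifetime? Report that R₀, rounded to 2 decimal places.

2.57

Strategy 1: R₀ = 0.49×0.0 + 0.31×0.0 + 0.14×4.0 + 0.08×8.8 = 1.2640
Strategy 2: R₀ = 0.35×1.3 + 0.16×3.4 + 0.11×10.9 + 0.05×7.5 = 2.5730
Strategy 3: R₀ = 0.44×0.0 + 0.19×0.0 + 0.14×7.1 + 0.05×5.6 = 1.2740
Highest R₀: strategy 2 with 2.5730.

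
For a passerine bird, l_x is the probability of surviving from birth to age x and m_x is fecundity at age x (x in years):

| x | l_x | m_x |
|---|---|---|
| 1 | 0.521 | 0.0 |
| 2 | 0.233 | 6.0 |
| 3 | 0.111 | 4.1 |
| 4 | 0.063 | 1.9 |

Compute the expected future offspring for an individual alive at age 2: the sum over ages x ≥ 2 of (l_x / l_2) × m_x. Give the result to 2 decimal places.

8.47

l_2 = 0.233. Conditional survival from age 2 to x is l_x / l_2.
  x=2: (0.233/0.233) × 6.0 = 6.0000
  x=3: (0.111/0.233) × 4.1 = 1.9532
  x=4: (0.063/0.233) × 1.9 = 0.5137
Sum = 6.0000 + 1.9532 + 0.5137 = 8.4670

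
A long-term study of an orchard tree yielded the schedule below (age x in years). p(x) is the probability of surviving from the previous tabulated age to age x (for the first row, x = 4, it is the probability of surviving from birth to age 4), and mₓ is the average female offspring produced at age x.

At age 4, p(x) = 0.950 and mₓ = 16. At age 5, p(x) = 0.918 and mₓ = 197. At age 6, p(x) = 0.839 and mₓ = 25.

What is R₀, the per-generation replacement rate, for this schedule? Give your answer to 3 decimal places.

205.296

Survivorship from birth: l_x = p_4·p_5·…·p_x.
  l_4 = 0.95000
  l_5 = 0.87210
  l_6 = 0.73169
R₀ = Σ l_x mₓ:
  age 4: 0.95000 × 16 = 15.2000
  age 5: 0.87210 × 197 = 171.8037
  age 6: 0.73169 × 25 = 18.2922
R₀ = 15.2000 + 171.8037 + 18.2922 = 205.2960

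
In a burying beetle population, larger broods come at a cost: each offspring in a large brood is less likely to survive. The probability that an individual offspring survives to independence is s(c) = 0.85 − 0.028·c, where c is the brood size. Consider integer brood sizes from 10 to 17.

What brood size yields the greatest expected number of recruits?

Expected recruits = c × s(c):
  c=10: 10 × 0.570 = 5.700
  c=11: 11 × 0.542 = 5.962
  c=12: 12 × 0.514 = 6.168
  c=13: 13 × 0.486 = 6.318
  c=14: 14 × 0.458 = 6.412
  c=15: 15 × 0.430 = 6.450
  c=16: 16 × 0.402 = 6.432
  c=17: 17 × 0.374 = 6.358
Maximum at c = 15 (6.450 recruits).

15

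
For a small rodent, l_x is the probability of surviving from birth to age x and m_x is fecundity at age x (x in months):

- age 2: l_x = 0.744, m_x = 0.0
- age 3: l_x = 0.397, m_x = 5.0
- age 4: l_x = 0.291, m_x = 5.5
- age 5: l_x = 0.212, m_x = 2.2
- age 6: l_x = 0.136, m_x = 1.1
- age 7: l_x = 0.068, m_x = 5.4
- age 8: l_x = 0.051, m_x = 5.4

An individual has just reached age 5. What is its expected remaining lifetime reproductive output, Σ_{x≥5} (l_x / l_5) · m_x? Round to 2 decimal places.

l_5 = 0.212. Conditional survival from age 5 to x is l_x / l_5.
  x=5: (0.212/0.212) × 2.2 = 2.2000
  x=6: (0.136/0.212) × 1.1 = 0.7057
  x=7: (0.068/0.212) × 5.4 = 1.7321
  x=8: (0.051/0.212) × 5.4 = 1.2991
Sum = 2.2000 + 0.7057 + 1.7321 + 1.2991 = 5.9368

5.94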